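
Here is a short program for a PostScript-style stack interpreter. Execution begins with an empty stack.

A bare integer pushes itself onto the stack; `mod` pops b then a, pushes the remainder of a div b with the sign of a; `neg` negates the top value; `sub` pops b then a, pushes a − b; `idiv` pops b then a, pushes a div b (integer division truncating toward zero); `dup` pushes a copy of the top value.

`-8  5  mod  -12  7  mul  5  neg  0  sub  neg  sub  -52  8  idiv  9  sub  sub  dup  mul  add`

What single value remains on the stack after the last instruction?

-8   → -8
5    → -8 5
mod  → -3
-12  → -3 -12
7    → -3 -12 7
mul  → -3 -84
5    → -3 -84 5
neg  → -3 -84 -5
0    → -3 -84 -5 0
sub  → -3 -84 -5
neg  → -3 -84 5
sub  → -3 -89
-52  → -3 -89 -52
8    → -3 -89 -52 8
idiv → -3 -89 -6
9    → -3 -89 -6 9
sub  → -3 -89 -15
sub  → -3 -74
dup  → -3 -74 -74
mul  → -3 5476
add  → 5473

5473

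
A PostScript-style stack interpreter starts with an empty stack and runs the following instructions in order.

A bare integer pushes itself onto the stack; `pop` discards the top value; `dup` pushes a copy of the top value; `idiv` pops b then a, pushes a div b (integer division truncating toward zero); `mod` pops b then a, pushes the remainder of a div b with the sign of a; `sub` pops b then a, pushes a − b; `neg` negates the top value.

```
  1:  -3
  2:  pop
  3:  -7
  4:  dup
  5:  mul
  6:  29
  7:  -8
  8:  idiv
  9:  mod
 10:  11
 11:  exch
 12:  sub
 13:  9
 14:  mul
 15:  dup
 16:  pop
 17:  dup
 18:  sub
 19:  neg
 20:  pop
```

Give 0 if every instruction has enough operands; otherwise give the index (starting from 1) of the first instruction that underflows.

-3   : [-3]
pop  : []
-7   : [-7]
dup  : [-7, -7]
mul  : [49]
29   : [49, 29]
-8   : [49, 29, -8]
idiv : [49, -3]
mod  : [1]
11   : [1, 11]
exch : [11, 1]
sub  : [10]
9    : [10, 9]
mul  : [90]
dup  : [90, 90]
pop  : [90]
dup  : [90, 90]
sub  : [0]
neg  : [0]
pop  : []

0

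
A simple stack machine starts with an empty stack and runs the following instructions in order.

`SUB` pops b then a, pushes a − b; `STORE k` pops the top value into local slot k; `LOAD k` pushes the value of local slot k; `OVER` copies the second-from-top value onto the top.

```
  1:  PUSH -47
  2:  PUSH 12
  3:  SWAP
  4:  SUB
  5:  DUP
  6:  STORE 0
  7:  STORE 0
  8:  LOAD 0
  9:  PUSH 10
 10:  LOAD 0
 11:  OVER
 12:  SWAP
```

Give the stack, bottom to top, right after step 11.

PUSH -47 : [-47]
PUSH 12  : [-47, 12]
SWAP     : [12, -47]
SUB      : [59]
DUP      : [59, 59]
STORE 0  : [59]
STORE 0  : []
LOAD 0   : [59]
PUSH 10  : [59, 10]
LOAD 0   : [59, 10, 59]
OVER     : [59, 10, 59, 10]

[59, 10, 59, 10]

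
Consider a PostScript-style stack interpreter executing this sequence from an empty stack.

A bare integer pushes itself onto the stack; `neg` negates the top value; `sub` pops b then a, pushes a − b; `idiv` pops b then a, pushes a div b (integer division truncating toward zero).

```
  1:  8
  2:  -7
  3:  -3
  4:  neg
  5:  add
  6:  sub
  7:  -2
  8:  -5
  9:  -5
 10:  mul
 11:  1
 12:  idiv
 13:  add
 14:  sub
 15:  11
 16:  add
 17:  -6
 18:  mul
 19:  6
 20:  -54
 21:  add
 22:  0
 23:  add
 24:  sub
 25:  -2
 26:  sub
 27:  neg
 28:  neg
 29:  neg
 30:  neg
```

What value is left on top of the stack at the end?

8    : [8]
-7   : [8, -7]
-3   : [8, -7, -3]
neg  : [8, -7, 3]
add  : [8, -4]
sub  : [12]
-2   : [12, -2]
-5   : [12, -2, -5]
-5   : [12, -2, -5, -5]
mul  : [12, -2, 25]
1    : [12, -2, 25, 1]
idiv : [12, -2, 25]
add  : [12, 23]
sub  : [-11]
11   : [-11, 11]
add  : [0]
-6   : [0, -6]
mul  : [0]
6    : [0, 6]
-54  : [0, 6, -54]
add  : [0, -48]
0    : [0, -48, 0]
add  : [0, -48]
sub  : [48]
-2   : [48, -2]
sub  : [50]
neg  : [-50]
neg  : [50]
neg  : [-50]
neg  : [50]

50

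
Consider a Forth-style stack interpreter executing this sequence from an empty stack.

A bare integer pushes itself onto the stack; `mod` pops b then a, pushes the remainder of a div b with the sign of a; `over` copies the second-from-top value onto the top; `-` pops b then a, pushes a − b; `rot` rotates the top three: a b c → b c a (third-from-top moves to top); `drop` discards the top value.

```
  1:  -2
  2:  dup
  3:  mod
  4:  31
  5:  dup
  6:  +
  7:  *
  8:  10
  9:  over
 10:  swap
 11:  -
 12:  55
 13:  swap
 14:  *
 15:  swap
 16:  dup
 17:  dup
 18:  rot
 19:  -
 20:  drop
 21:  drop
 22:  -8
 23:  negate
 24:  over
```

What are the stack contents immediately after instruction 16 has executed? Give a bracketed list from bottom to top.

-2   -> -2
dup  -> -2 -2
mod  -> 0
31   -> 0 31
dup  -> 0 31 31
+    -> 0 62
*    -> 0
10   -> 0 10
over -> 0 10 0
swap -> 0 0 10
-    -> 0 -10
55   -> 0 -10 55
swap -> 0 55 -10
*    -> 0 -550
swap -> -550 0
dup  -> -550 0 0

[-550, 0, 0]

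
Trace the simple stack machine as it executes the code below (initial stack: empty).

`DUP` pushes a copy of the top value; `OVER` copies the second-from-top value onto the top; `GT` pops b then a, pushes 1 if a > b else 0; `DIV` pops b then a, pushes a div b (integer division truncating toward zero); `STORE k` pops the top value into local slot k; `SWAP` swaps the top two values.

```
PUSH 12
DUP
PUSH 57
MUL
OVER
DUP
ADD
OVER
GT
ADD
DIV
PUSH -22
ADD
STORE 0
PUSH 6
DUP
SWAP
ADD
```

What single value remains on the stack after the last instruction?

12

PUSH 12  : [12]
DUP      : [12, 12]
PUSH 57  : [12, 12, 57]
MUL      : [12, 684]
OVER     : [12, 684, 12]
DUP      : [12, 684, 12, 12]
ADD      : [12, 684, 24]
OVER     : [12, 684, 24, 684]
GT       : [12, 684, 0]
ADD      : [12, 684]
DIV      : [0]
PUSH -22 : [0, -22]
ADD      : [-22]
STORE 0  : []
PUSH 6   : [6]
DUP      : [6, 6]
SWAP     : [6, 6]
ADD      : [12]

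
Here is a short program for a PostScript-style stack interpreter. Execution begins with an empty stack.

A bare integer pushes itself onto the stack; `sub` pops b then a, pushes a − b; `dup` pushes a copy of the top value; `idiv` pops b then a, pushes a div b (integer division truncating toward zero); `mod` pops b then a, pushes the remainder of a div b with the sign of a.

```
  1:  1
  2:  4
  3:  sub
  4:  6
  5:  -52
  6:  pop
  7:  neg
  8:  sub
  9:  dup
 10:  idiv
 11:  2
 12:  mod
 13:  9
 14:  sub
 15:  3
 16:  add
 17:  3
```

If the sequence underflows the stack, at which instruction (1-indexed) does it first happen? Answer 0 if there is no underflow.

0

1    -> 1
4    -> 1 4
sub  -> -3
6    -> -3 6
-52  -> -3 6 -52
pop  -> -3 6
neg  -> -3 -6
sub  -> 3
dup  -> 3 3
idiv -> 1
2    -> 1 2
mod  -> 1
9    -> 1 9
sub  -> -8
3    -> -8 3
add  -> -5
3    -> -5 3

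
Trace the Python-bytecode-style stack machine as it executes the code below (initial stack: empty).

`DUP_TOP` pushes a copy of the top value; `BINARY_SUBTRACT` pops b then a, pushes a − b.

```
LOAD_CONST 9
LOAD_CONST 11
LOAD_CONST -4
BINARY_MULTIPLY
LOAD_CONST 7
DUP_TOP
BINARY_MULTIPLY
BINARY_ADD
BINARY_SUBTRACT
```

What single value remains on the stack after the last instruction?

LOAD_CONST 9     [9]
LOAD_CONST 11    [9, 11]
LOAD_CONST -4    [9, 11, -4]
BINARY_MULTIPLY  [9, -44]
LOAD_CONST 7     [9, -44, 7]
DUP_TOP          [9, -44, 7, 7]
BINARY_MULTIPLY  [9, -44, 49]
BINARY_ADD       [9, 5]
BINARY_SUBTRACT  [4]

4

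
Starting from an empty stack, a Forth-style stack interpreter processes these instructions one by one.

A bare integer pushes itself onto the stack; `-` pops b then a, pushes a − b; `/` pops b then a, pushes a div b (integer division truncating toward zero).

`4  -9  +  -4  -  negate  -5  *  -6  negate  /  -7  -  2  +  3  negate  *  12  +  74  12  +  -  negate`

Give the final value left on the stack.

4      -> 4
-9     -> 4 -9
+      -> -5
-4     -> -5 -4
-      -> -1
negate -> 1
-5     -> 1 -5
*      -> -5
-6     -> -5 -6
negate -> -5 6
/      -> 0
-7     -> 0 -7
-      -> 7
2      -> 7 2
+      -> 9
3      -> 9 3
negate -> 9 -3
*      -> -27
12     -> -27 12
+      -> -15
74     -> -15 74
12     -> -15 74 12
+      -> -15 86
-      -> -101
negate -> 101

101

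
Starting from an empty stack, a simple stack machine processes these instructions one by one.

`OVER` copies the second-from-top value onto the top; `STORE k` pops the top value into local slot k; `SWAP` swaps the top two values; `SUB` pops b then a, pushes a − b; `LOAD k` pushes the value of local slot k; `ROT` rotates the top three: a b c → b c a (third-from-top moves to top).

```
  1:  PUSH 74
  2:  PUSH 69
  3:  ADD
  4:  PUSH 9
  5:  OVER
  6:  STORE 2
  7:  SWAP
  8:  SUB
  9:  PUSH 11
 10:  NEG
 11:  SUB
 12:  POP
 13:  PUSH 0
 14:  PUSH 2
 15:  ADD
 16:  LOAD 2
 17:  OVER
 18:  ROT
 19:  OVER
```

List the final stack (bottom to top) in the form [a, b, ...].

PUSH 74  [74]
PUSH 69  [74, 69]
ADD      [143]
PUSH 9   [143, 9]
OVER     [143, 9, 143]
STORE 2  [143, 9]
SWAP     [9, 143]
SUB      [-134]
PUSH 11  [-134, 11]
NEG      [-134, -11]
SUB      [-123]
POP      []
PUSH 0   [0]
PUSH 2   [0, 2]
ADD      [2]
LOAD 2   [2, 143]
OVER     [2, 143, 2]
ROT      [143, 2, 2]
OVER     [143, 2, 2, 2]

[143, 2, 2, 2]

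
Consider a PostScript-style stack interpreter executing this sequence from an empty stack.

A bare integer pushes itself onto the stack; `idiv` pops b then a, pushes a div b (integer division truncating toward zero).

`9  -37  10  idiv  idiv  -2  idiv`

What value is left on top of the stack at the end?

9    -> 9
-37  -> 9 -37
10   -> 9 -37 10
idiv -> 9 -3
idiv -> -3
-2   -> -3 -2
idiv -> 1

1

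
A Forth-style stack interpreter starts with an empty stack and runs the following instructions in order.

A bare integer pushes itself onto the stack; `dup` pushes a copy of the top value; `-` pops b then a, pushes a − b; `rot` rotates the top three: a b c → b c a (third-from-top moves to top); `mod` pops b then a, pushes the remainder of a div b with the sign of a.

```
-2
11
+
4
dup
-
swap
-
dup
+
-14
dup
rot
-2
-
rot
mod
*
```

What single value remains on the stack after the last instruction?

28

-2   : -2
11   : -2 11
+    : 9
4    : 9 4
dup  : 9 4 4
-    : 9 0
swap : 0 9
-    : -9
dup  : -9 -9
+    : -18
-14  : -18 -14
dup  : -18 -14 -14
rot  : -14 -14 -18
-2   : -14 -14 -18 -2
-    : -14 -14 -16
rot  : -14 -16 -14
mod  : -14 -2
*    : 28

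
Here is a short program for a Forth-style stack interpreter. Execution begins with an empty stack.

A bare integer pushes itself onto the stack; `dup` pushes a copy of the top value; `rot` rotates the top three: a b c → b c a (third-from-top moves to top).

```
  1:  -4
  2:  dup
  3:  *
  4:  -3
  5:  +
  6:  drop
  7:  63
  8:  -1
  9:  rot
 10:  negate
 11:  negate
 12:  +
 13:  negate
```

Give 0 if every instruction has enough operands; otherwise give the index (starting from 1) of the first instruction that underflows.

9

-4    -4
dup   -4 -4
*     16
-3    16 -3
+     13
drop  (empty)
63    63
-1    63 -1
rot  — needs 3 operands, stack has 2 → underflow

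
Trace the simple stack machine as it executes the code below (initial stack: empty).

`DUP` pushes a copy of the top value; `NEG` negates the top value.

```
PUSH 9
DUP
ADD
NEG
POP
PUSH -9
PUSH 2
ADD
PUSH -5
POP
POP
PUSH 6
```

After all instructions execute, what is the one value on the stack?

6

PUSH 9  → 9
DUP     → 9 9
ADD     → 18
NEG     → -18
POP     → (empty)
PUSH -9 → -9
PUSH 2  → -9 2
ADD     → -7
PUSH -5 → -7 -5
POP     → -7
POP     → (empty)
PUSH 6  → 6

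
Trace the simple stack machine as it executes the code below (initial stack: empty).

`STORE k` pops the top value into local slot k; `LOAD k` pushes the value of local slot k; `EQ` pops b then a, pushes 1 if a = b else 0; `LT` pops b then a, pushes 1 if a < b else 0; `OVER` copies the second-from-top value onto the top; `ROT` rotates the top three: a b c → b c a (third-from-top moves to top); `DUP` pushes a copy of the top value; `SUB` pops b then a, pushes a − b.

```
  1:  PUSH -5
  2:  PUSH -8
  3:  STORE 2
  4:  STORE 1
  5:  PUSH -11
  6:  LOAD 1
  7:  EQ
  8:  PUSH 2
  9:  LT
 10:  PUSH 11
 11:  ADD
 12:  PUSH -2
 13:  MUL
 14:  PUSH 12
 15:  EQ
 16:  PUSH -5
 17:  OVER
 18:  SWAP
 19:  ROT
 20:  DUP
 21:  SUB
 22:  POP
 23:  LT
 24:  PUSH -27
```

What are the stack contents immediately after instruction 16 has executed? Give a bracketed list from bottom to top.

PUSH -5   -5
PUSH -8   -5 -8
STORE 2   -5
STORE 1   (empty)
PUSH -11  -11
LOAD 1    -11 -5
EQ        0
PUSH 2    0 2
LT        1
PUSH 11   1 11
ADD       12
PUSH -2   12 -2
MUL       -24
PUSH 12   -24 12
EQ        0
PUSH -5   0 -5

[0, -5]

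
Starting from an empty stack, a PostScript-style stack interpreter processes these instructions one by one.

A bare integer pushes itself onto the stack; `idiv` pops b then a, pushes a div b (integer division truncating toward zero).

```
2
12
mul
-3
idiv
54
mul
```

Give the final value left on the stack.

2    : [2]
12   : [2, 12]
mul  : [24]
-3   : [24, -3]
idiv : [-8]
54   : [-8, 54]
mul  : [-432]

-432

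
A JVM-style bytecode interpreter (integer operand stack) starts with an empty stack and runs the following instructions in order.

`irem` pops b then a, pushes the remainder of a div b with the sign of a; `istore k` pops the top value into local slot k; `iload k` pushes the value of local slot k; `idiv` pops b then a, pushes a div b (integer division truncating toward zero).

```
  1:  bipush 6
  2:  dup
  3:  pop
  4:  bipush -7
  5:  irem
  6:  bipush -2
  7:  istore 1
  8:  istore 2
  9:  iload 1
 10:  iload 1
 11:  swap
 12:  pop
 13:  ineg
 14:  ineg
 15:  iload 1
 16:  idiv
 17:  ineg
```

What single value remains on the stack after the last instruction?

bipush 6  -> 6
dup       -> 6 6
pop       -> 6
bipush -7 -> 6 -7
irem      -> 6
bipush -2 -> 6 -2
istore 1  -> 6
istore 2  -> (empty)
iload 1   -> -2
iload 1   -> -2 -2
swap      -> -2 -2
pop       -> -2
ineg      -> 2
ineg      -> -2
iload 1   -> -2 -2
idiv      -> 1
ineg      -> -1

-1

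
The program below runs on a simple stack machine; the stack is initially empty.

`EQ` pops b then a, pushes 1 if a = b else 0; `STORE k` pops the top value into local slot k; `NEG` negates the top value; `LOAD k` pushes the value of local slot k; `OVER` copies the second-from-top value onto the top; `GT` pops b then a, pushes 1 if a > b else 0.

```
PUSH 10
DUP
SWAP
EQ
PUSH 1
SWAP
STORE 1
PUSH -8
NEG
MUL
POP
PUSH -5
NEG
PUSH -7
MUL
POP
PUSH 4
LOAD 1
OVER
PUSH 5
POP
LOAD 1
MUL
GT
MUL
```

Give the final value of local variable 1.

PUSH 10 -> [10]
DUP     -> [10, 10]
SWAP    -> [10, 10]
EQ      -> [1]
PUSH 1  -> [1, 1]
SWAP    -> [1, 1]
STORE 1 -> [1]
PUSH -8 -> [1, -8]
NEG     -> [1, 8]
MUL     -> [8]
POP     -> []
PUSH -5 -> [-5]
NEG     -> [5]
PUSH -7 -> [5, -7]
MUL     -> [-35]
POP     -> []
PUSH 4  -> [4]
LOAD 1  -> [4, 1]
OVER    -> [4, 1, 4]
PUSH 5  -> [4, 1, 4, 5]
POP     -> [4, 1, 4]
LOAD 1  -> [4, 1, 4, 1]
MUL     -> [4, 1, 4]
GT      -> [4, 0]
MUL     -> [0]

1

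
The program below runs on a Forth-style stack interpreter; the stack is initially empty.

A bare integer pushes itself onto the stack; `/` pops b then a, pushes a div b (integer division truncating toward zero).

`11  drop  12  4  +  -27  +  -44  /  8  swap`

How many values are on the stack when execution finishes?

2

11   -> [11]
drop -> []
12   -> [12]
4    -> [12, 4]
+    -> [16]
-27  -> [16, -27]
+    -> [-11]
-44  -> [-11, -44]
/    -> [0]
8    -> [0, 8]
swap -> [8, 0]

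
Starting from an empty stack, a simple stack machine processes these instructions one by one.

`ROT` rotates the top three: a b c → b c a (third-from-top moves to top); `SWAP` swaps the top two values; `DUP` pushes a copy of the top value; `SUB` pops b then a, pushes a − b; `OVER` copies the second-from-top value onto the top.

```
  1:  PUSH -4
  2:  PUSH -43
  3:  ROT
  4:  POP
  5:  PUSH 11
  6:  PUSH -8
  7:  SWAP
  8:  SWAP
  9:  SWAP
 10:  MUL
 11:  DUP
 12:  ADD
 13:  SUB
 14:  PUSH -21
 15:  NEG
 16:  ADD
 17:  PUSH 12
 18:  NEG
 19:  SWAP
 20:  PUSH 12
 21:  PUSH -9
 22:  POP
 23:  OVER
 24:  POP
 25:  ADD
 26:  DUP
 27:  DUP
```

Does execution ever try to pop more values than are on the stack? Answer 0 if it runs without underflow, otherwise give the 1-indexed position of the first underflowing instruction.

PUSH -4  : -4
PUSH -43 : -4 -43
ROT  — needs 3 operands, stack has 2 → underflow

3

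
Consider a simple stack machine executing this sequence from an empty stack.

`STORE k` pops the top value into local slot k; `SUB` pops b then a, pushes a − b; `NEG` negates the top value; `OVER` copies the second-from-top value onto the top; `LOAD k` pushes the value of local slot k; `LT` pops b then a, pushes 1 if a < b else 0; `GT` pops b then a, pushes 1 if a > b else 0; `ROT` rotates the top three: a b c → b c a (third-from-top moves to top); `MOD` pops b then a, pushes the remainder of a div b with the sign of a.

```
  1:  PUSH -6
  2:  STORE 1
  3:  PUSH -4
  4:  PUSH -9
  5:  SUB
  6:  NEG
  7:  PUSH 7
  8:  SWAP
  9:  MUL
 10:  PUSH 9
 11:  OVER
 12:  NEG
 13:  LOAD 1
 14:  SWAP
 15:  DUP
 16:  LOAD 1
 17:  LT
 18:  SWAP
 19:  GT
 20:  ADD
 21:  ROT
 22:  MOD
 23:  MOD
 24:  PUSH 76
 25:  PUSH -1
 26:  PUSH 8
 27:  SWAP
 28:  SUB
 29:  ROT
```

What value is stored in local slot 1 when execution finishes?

-6

PUSH -6 -> [-6]
STORE 1 -> []
PUSH -4 -> [-4]
PUSH -9 -> [-4, -9]
SUB     -> [5]
NEG     -> [-5]
PUSH 7  -> [-5, 7]
SWAP    -> [7, -5]
MUL     -> [-35]
PUSH 9  -> [-35, 9]
OVER    -> [-35, 9, -35]
NEG     -> [-35, 9, 35]
LOAD 1  -> [-35, 9, 35, -6]
SWAP    -> [-35, 9, -6, 35]
DUP     -> [-35, 9, -6, 35, 35]
LOAD 1  -> [-35, 9, -6, 35, 35, -6]
LT      -> [-35, 9, -6, 35, 0]
SWAP    -> [-35, 9, -6, 0, 35]
GT      -> [-35, 9, -6, 0]
ADD     -> [-35, 9, -6]
ROT     -> [9, -6, -35]
MOD     -> [9, -6]
MOD     -> [3]
PUSH 76 -> [3, 76]
PUSH -1 -> [3, 76, -1]
PUSH 8  -> [3, 76, -1, 8]
SWAP    -> [3, 76, 8, -1]
SUB     -> [3, 76, 9]
ROT     -> [76, 9, 3]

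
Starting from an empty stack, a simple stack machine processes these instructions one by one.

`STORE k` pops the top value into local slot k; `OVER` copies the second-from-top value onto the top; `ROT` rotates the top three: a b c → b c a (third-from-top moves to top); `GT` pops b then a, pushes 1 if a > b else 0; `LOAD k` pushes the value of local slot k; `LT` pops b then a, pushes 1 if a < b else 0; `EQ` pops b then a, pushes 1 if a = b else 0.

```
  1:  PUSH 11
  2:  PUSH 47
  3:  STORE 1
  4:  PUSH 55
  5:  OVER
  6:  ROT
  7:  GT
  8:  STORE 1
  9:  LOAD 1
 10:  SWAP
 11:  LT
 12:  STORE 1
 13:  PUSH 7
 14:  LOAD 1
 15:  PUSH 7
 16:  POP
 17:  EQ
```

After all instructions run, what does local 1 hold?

1

PUSH 11  11
PUSH 47  11 47
STORE 1  11
PUSH 55  11 55
OVER     11 55 11
ROT      55 11 11
GT       55 0
STORE 1  55
LOAD 1   55 0
SWAP     0 55
LT       1
STORE 1  (empty)
PUSH 7   7
LOAD 1   7 1
PUSH 7   7 1 7
POP      7 1
EQ       0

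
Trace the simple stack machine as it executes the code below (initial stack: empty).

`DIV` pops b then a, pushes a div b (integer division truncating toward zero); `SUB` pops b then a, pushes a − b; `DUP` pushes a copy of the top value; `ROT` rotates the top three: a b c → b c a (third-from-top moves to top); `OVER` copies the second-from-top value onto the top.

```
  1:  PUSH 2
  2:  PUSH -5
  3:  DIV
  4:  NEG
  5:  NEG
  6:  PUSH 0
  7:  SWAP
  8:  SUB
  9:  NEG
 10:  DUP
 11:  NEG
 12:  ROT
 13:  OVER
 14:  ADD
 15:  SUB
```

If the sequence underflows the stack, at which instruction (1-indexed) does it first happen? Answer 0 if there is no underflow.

PUSH 2  → [2]
PUSH -5 → [2, -5]
DIV     → [0]
NEG     → [0]
NEG     → [0]
PUSH 0  → [0, 0]
SWAP    → [0, 0]
SUB     → [0]
NEG     → [0]
DUP     → [0, 0]
NEG     → [0, 0]
ROT  — needs 3 operands, stack has 2 → underflow

12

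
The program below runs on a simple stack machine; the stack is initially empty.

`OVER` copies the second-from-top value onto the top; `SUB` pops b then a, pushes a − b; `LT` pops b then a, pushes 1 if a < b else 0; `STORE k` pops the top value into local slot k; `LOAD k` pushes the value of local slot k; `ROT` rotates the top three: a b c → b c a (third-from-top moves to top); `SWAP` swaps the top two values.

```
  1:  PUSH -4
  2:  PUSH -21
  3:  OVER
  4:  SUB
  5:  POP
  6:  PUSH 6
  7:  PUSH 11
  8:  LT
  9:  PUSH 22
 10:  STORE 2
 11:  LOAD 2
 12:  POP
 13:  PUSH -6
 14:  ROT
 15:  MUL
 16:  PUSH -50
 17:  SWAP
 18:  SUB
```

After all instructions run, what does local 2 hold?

22

PUSH -4  → -4
PUSH -21 → -4 -21
OVER     → -4 -21 -4
SUB      → -4 -17
POP      → -4
PUSH 6   → -4 6
PUSH 11  → -4 6 11
LT       → -4 1
PUSH 22  → -4 1 22
STORE 2  → -4 1
LOAD 2   → -4 1 22
POP      → -4 1
PUSH -6  → -4 1 -6
ROT      → 1 -6 -4
MUL      → 1 24
PUSH -50 → 1 24 -50
SWAP     → 1 -50 24
SUB      → 1 -74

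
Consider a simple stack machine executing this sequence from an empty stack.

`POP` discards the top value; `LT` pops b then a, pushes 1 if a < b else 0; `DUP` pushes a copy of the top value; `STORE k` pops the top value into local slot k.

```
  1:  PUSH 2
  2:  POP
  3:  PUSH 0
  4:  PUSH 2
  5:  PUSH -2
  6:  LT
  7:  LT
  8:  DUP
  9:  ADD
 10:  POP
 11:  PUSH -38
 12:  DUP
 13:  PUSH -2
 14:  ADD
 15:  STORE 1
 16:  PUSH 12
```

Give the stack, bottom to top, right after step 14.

[-38, -40]

PUSH 2   -> [2]
POP      -> []
PUSH 0   -> [0]
PUSH 2   -> [0, 2]
PUSH -2  -> [0, 2, -2]
LT       -> [0, 0]
LT       -> [0]
DUP      -> [0, 0]
ADD      -> [0]
POP      -> []
PUSH -38 -> [-38]
DUP      -> [-38, -38]
PUSH -2  -> [-38, -38, -2]
ADD      -> [-38, -40]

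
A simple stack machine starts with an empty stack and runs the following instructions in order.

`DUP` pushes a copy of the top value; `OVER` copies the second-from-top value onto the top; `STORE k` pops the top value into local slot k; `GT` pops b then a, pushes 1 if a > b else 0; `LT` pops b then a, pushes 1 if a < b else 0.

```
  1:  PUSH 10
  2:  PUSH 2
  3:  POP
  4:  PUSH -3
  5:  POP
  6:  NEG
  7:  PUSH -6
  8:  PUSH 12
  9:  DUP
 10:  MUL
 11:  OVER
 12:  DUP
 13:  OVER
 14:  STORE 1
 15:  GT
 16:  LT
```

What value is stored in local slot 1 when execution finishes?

PUSH 10  10
PUSH 2   10 2
POP      10
PUSH -3  10 -3
POP      10
NEG      -10
PUSH -6  -10 -6
PUSH 12  -10 -6 12
DUP      -10 -6 12 12
MUL      -10 -6 144
OVER     -10 -6 144 -6
DUP      -10 -6 144 -6 -6
OVER     -10 -6 144 -6 -6 -6
STORE 1  -10 -6 144 -6 -6
GT       -10 -6 144 0
LT       -10 -6 0

-6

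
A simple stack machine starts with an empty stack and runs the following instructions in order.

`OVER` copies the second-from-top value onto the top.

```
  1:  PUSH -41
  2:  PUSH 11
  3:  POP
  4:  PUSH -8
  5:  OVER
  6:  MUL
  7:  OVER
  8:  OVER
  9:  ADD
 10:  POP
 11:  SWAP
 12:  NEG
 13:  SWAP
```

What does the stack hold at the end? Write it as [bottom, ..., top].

[41, 328]

PUSH -41 → [-41]
PUSH 11  → [-41, 11]
POP      → [-41]
PUSH -8  → [-41, -8]
OVER     → [-41, -8, -41]
MUL      → [-41, 328]
OVER     → [-41, 328, -41]
OVER     → [-41, 328, -41, 328]
ADD      → [-41, 328, 287]
POP      → [-41, 328]
SWAP     → [328, -41]
NEG      → [328, 41]
SWAP     → [41, 328]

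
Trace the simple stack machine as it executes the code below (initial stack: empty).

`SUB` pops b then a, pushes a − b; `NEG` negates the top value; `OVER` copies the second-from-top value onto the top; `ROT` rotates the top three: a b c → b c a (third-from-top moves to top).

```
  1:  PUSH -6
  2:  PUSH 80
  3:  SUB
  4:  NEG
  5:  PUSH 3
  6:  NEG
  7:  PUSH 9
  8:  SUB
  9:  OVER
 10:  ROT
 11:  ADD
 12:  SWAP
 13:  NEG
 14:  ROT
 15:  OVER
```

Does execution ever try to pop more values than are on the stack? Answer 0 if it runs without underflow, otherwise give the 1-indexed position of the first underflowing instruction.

14

PUSH -6 : -6
PUSH 80 : -6 80
SUB     : -86
NEG     : 86
PUSH 3  : 86 3
NEG     : 86 -3
PUSH 9  : 86 -3 9
SUB     : 86 -12
OVER    : 86 -12 86
ROT     : -12 86 86
ADD     : -12 172
SWAP    : 172 -12
NEG     : 172 12
ROT  — needs 3 operands, stack has 2 → underflow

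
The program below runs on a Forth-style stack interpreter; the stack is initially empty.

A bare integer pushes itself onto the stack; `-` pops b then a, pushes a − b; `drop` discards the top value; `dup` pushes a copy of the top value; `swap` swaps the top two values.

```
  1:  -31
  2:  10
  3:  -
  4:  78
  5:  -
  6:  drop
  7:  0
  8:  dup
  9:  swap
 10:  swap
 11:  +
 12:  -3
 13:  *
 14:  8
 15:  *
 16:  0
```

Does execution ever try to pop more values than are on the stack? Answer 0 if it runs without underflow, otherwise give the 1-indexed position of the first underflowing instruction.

0

-31  → -31
10   → -31 10
-    → -41
78   → -41 78
-    → -119
drop → (empty)
0    → 0
dup  → 0 0
swap → 0 0
swap → 0 0
+    → 0
-3   → 0 -3
*    → 0
8    → 0 8
*    → 0
0    → 0 0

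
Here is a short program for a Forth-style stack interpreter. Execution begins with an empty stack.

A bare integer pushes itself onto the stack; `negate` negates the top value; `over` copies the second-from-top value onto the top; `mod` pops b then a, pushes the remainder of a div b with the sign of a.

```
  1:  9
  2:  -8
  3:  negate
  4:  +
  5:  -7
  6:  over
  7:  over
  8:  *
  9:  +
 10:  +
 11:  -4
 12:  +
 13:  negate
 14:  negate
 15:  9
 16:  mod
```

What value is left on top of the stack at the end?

9      : 9
-8     : 9 -8
negate : 9 8
+      : 17
-7     : 17 -7
over   : 17 -7 17
over   : 17 -7 17 -7
*      : 17 -7 -119
+      : 17 -126
+      : -109
-4     : -109 -4
+      : -113
negate : 113
negate : -113
9      : -113 9
mod    : -5

-5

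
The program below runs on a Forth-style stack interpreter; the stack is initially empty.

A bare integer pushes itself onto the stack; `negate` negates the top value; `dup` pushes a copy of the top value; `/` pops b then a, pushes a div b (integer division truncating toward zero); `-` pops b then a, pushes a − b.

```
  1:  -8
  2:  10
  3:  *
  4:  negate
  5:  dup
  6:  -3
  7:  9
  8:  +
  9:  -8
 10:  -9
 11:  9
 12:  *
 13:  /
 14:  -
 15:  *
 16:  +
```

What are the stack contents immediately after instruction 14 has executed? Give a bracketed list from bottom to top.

[80, 80, 6]

-8     → -8
10     → -8 10
*      → -80
negate → 80
dup    → 80 80
-3     → 80 80 -3
9      → 80 80 -3 9
+      → 80 80 6
-8     → 80 80 6 -8
-9     → 80 80 6 -8 -9
9      → 80 80 6 -8 -9 9
*      → 80 80 6 -8 -81
/      → 80 80 6 0
-      → 80 80 6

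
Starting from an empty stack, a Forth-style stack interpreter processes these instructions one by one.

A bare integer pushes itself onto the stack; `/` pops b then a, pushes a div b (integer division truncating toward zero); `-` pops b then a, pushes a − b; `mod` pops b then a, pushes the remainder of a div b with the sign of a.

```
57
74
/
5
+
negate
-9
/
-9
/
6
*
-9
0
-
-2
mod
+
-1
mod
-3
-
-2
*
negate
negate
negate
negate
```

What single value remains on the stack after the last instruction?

57     → 57
74     → 57 74
/      → 0
5      → 0 5
+      → 5
negate → -5
-9     → -5 -9
/      → 0
-9     → 0 -9
/      → 0
6      → 0 6
*      → 0
-9     → 0 -9
0      → 0 -9 0
-      → 0 -9
-2     → 0 -9 -2
mod    → 0 -1
+      → -1
-1     → -1 -1
mod    → 0
-3     → 0 -3
-      → 3
-2     → 3 -2
*      → -6
negate → 6
negate → -6
negate → 6
negate → -6

-6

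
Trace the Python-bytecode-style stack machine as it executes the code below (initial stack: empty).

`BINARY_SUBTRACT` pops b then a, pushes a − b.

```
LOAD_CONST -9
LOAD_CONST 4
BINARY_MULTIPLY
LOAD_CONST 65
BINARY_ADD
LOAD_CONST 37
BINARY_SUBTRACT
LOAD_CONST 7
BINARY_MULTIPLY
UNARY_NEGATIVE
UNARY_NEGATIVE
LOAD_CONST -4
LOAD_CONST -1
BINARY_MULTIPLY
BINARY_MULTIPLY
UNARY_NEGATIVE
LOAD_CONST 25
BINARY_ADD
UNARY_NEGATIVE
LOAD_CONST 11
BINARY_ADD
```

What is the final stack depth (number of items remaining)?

LOAD_CONST -9    -9
LOAD_CONST 4     -9 4
BINARY_MULTIPLY  -36
LOAD_CONST 65    -36 65
BINARY_ADD       29
LOAD_CONST 37    29 37
BINARY_SUBTRACT  -8
LOAD_CONST 7     -8 7
BINARY_MULTIPLY  -56
UNARY_NEGATIVE   56
UNARY_NEGATIVE   -56
LOAD_CONST -4    -56 -4
LOAD_CONST -1    -56 -4 -1
BINARY_MULTIPLY  -56 4
BINARY_MULTIPLY  -224
UNARY_NEGATIVE   224
LOAD_CONST 25    224 25
BINARY_ADD       249
UNARY_NEGATIVE   -249
LOAD_CONST 11    -249 11
BINARY_ADD       -238

1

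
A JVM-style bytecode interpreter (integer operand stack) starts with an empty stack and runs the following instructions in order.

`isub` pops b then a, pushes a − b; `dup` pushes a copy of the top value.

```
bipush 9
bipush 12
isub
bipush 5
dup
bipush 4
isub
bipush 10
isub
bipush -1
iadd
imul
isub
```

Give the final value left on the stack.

bipush 9  → [9]
bipush 12 → [9, 12]
isub      → [-3]
bipush 5  → [-3, 5]
dup       → [-3, 5, 5]
bipush 4  → [-3, 5, 5, 4]
isub      → [-3, 5, 1]
bipush 10 → [-3, 5, 1, 10]
isub      → [-3, 5, -9]
bipush -1 → [-3, 5, -9, -1]
iadd      → [-3, 5, -10]
imul      → [-3, -50]
isub      → [47]

47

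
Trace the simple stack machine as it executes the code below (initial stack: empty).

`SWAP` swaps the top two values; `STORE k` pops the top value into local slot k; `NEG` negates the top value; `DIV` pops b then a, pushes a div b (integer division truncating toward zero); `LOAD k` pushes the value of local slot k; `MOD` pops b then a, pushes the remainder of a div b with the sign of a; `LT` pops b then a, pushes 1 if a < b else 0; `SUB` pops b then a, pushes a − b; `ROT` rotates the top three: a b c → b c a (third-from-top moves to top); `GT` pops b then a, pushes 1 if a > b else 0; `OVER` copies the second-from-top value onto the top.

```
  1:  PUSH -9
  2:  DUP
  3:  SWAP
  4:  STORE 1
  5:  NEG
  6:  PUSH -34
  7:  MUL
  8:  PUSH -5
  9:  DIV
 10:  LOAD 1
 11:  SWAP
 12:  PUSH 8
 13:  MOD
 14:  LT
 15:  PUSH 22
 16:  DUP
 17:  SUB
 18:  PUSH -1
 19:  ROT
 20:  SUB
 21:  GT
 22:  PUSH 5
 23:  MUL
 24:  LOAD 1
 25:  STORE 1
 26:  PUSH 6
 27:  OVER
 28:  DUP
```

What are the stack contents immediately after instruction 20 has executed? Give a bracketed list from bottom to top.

PUSH -9  : -9
DUP      : -9 -9
SWAP     : -9 -9
STORE 1  : -9
NEG      : 9
PUSH -34 : 9 -34
MUL      : -306
PUSH -5  : -306 -5
DIV      : 61
LOAD 1   : 61 -9
SWAP     : -9 61
PUSH 8   : -9 61 8
MOD      : -9 5
LT       : 1
PUSH 22  : 1 22
DUP      : 1 22 22
SUB      : 1 0
PUSH -1  : 1 0 -1
ROT      : 0 -1 1
SUB      : 0 -2

[0, -2]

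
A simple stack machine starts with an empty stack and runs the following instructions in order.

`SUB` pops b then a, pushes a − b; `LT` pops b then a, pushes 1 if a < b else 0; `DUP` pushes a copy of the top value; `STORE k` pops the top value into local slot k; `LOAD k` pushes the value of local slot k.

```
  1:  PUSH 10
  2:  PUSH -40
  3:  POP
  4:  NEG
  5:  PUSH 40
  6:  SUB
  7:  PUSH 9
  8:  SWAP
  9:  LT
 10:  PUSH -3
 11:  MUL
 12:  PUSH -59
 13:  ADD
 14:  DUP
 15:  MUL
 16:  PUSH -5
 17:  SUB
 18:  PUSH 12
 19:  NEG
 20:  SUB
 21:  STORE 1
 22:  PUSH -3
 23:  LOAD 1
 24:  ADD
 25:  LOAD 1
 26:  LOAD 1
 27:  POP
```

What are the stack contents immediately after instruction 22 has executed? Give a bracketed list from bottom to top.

PUSH 10  : [10]
PUSH -40 : [10, -40]
POP      : [10]
NEG      : [-10]
PUSH 40  : [-10, 40]
SUB      : [-50]
PUSH 9   : [-50, 9]
SWAP     : [9, -50]
LT       : [0]
PUSH -3  : [0, -3]
MUL      : [0]
PUSH -59 : [0, -59]
ADD      : [-59]
DUP      : [-59, -59]
MUL      : [3481]
PUSH -5  : [3481, -5]
SUB      : [3486]
PUSH 12  : [3486, 12]
NEG      : [3486, -12]
SUB      : [3498]
STORE 1  : []
PUSH -3  : [-3]

[-3]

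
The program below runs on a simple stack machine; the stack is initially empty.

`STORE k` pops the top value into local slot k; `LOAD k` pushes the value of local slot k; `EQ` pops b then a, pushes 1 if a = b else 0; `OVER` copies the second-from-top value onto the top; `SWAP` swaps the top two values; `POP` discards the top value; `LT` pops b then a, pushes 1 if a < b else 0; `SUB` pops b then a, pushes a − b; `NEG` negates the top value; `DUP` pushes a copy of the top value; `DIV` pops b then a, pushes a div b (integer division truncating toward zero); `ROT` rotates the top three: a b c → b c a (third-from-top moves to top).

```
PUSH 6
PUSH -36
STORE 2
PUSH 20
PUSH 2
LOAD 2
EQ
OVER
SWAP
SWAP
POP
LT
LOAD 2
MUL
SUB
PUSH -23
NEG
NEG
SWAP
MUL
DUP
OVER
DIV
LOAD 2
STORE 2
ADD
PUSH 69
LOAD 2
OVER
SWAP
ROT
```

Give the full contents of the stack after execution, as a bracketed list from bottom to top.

PUSH 6   → 6
PUSH -36 → 6 -36
STORE 2  → 6
PUSH 20  → 6 20
PUSH 2   → 6 20 2
LOAD 2   → 6 20 2 -36
EQ       → 6 20 0
OVER     → 6 20 0 20
SWAP     → 6 20 20 0
SWAP     → 6 20 0 20
POP      → 6 20 0
LT       → 6 0
LOAD 2   → 6 0 -36
MUL      → 6 0
SUB      → 6
PUSH -23 → 6 -23
NEG      → 6 23
NEG      → 6 -23
SWAP     → -23 6
MUL      → -138
DUP      → -138 -138
OVER     → -138 -138 -138
DIV      → -138 1
LOAD 2   → -138 1 -36
STORE 2  → -138 1
ADD      → -137
PUSH 69  → -137 69
LOAD 2   → -137 69 -36
OVER     → -137 69 -36 69
SWAP     → -137 69 69 -36
ROT      → -137 69 -36 69

[-137, 69, -36, 69]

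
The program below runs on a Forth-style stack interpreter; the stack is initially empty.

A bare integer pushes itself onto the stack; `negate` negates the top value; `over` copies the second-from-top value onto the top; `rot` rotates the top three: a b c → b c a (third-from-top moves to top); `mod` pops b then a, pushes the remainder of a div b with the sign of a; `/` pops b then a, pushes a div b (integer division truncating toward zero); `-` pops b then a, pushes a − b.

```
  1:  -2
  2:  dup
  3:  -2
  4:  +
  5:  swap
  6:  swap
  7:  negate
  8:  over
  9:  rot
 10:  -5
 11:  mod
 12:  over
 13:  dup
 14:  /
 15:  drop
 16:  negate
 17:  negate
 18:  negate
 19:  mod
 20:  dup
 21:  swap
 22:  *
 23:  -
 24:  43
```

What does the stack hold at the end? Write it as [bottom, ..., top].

-2     → [-2]
dup    → [-2, -2]
-2     → [-2, -2, -2]
+      → [-2, -4]
swap   → [-4, -2]
swap   → [-2, -4]
negate → [-2, 4]
over   → [-2, 4, -2]
rot    → [4, -2, -2]
-5     → [4, -2, -2, -5]
mod    → [4, -2, -2]
over   → [4, -2, -2, -2]
dup    → [4, -2, -2, -2, -2]
/      → [4, -2, -2, 1]
drop   → [4, -2, -2]
negate → [4, -2, 2]
negate → [4, -2, -2]
negate → [4, -2, 2]
mod    → [4, 0]
dup    → [4, 0, 0]
swap   → [4, 0, 0]
*      → [4, 0]
-      → [4]
43     → [4, 43]

[4, 43]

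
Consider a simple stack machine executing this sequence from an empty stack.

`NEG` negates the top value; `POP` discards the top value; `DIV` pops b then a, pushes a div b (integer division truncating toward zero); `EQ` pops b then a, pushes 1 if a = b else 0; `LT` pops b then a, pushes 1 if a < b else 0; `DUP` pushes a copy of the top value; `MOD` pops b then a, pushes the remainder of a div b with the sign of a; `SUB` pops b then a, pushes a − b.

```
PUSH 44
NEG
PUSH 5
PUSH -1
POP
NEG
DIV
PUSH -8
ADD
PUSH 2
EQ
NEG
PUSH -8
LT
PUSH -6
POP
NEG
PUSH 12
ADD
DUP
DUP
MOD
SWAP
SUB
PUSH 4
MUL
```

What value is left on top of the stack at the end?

-48

PUSH 44  [44]
NEG      [-44]
PUSH 5   [-44, 5]
PUSH -1  [-44, 5, -1]
POP      [-44, 5]
NEG      [-44, -5]
DIV      [8]
PUSH -8  [8, -8]
ADD      [0]
PUSH 2   [0, 2]
EQ       [0]
NEG      [0]
PUSH -8  [0, -8]
LT       [0]
PUSH -6  [0, -6]
POP      [0]
NEG      [0]
PUSH 12  [0, 12]
ADD      [12]
DUP      [12, 12]
DUP      [12, 12, 12]
MOD      [12, 0]
SWAP     [0, 12]
SUB      [-12]
PUSH 4   [-12, 4]
MUL      [-48]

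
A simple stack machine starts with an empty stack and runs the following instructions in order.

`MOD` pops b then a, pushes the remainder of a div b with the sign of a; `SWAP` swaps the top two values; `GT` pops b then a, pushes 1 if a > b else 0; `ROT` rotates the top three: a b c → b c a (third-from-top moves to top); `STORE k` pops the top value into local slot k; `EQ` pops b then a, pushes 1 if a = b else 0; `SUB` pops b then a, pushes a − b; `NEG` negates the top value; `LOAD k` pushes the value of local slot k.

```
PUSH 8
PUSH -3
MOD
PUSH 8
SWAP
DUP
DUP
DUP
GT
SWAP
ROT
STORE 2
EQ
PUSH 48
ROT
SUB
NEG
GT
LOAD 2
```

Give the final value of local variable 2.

2

PUSH 8   8
PUSH -3  8 -3
MOD      2
PUSH 8   2 8
SWAP     8 2
DUP      8 2 2
DUP      8 2 2 2
DUP      8 2 2 2 2
GT       8 2 2 0
SWAP     8 2 0 2
ROT      8 0 2 2
STORE 2  8 0 2
EQ       8 0
PUSH 48  8 0 48
ROT      0 48 8
SUB      0 40
NEG      0 -40
GT       1
LOAD 2   1 2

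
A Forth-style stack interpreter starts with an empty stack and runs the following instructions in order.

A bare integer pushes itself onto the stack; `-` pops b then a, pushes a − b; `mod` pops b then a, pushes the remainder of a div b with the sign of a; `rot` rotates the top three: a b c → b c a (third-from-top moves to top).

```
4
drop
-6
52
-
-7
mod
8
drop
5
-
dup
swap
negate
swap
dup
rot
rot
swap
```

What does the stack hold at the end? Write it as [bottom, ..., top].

4      : 4
drop   : (empty)
-6     : -6
52     : -6 52
-      : -58
-7     : -58 -7
mod    : -2
8      : -2 8
drop   : -2
5      : -2 5
-      : -7
dup    : -7 -7
swap   : -7 -7
negate : -7 7
swap   : 7 -7
dup    : 7 -7 -7
rot    : -7 -7 7
rot    : -7 7 -7
swap   : -7 -7 7

[-7, -7, 7]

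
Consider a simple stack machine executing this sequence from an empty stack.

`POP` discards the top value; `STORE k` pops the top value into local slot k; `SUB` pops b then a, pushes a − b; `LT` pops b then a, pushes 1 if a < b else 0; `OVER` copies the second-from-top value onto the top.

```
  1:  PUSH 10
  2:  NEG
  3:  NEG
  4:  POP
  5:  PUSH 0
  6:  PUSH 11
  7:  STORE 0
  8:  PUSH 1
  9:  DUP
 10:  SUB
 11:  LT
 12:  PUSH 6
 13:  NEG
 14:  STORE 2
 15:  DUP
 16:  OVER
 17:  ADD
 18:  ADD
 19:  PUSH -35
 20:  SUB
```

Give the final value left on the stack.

PUSH 10   10
NEG       -10
NEG       10
POP       (empty)
PUSH 0    0
PUSH 11   0 11
STORE 0   0
PUSH 1    0 1
DUP       0 1 1
SUB       0 0
LT        0
PUSH 6    0 6
NEG       0 -6
STORE 2   0
DUP       0 0
OVER      0 0 0
ADD       0 0
ADD       0
PUSH -35  0 -35
SUB       35

35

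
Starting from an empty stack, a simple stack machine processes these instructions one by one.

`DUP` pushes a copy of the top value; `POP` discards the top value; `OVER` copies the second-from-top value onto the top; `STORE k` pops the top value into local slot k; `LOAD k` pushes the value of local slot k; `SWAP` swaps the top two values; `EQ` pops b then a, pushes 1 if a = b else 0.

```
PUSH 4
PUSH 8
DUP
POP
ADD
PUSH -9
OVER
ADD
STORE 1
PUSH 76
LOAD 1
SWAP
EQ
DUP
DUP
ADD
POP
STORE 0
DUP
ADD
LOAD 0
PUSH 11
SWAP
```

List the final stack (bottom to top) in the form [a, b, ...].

PUSH 4  -> [4]
PUSH 8  -> [4, 8]
DUP     -> [4, 8, 8]
POP     -> [4, 8]
ADD     -> [12]
PUSH -9 -> [12, -9]
OVER    -> [12, -9, 12]
ADD     -> [12, 3]
STORE 1 -> [12]
PUSH 76 -> [12, 76]
LOAD 1  -> [12, 76, 3]
SWAP    -> [12, 3, 76]
EQ      -> [12, 0]
DUP     -> [12, 0, 0]
DUP     -> [12, 0, 0, 0]
ADD     -> [12, 0, 0]
POP     -> [12, 0]
STORE 0 -> [12]
DUP     -> [12, 12]
ADD     -> [24]
LOAD 0  -> [24, 0]
PUSH 11 -> [24, 0, 11]
SWAP    -> [24, 11, 0]

[24, 11, 0]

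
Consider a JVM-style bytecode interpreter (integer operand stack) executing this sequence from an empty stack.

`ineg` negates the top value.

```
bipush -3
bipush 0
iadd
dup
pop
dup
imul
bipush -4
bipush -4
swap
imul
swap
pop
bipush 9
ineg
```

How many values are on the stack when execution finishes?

2

bipush -3  -3
bipush 0   -3 0
iadd       -3
dup        -3 -3
pop        -3
dup        -3 -3
imul       9
bipush -4  9 -4
bipush -4  9 -4 -4
swap       9 -4 -4
imul       9 16
swap       16 9
pop        16
bipush 9   16 9
ineg       16 -9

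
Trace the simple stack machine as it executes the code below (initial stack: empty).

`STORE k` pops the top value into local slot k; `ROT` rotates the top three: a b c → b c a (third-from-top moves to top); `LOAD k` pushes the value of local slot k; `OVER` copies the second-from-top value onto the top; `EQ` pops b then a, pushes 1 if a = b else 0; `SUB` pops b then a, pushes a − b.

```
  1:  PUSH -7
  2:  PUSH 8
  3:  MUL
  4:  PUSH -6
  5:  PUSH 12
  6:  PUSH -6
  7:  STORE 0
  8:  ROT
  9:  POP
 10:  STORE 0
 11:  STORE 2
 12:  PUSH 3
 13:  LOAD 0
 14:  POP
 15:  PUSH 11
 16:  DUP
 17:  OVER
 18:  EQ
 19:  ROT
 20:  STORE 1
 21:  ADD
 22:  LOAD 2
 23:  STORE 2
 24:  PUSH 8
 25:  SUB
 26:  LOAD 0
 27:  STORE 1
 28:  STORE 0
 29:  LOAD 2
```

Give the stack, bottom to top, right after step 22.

[12, -6]

PUSH -7 → [-7]
PUSH 8  → [-7, 8]
MUL     → [-56]
PUSH -6 → [-56, -6]
PUSH 12 → [-56, -6, 12]
PUSH -6 → [-56, -6, 12, -6]
STORE 0 → [-56, -6, 12]
ROT     → [-6, 12, -56]
POP     → [-6, 12]
STORE 0 → [-6]
STORE 2 → []
PUSH 3  → [3]
LOAD 0  → [3, 12]
POP     → [3]
PUSH 11 → [3, 11]
DUP     → [3, 11, 11]
OVER    → [3, 11, 11, 11]
EQ      → [3, 11, 1]
ROT     → [11, 1, 3]
STORE 1 → [11, 1]
ADD     → [12]
LOAD 2  → [12, -6]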